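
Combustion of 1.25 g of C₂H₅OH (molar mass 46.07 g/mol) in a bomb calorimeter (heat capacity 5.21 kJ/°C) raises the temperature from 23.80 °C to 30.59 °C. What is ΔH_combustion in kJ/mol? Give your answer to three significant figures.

ΔT = 30.59 − 23.80 = 6.79 °C
q_cal = C_cal × ΔT = 5.21 × 6.79 = 35.3759 kJ
n = 1.25 / 46.07 = 0.02713 mol
q_rxn = −q_cal = -35.3759 kJ
ΔH = -35.3759 / 0.02713 = -1304 kJ/mol

ΔH = -1300 kJ/mol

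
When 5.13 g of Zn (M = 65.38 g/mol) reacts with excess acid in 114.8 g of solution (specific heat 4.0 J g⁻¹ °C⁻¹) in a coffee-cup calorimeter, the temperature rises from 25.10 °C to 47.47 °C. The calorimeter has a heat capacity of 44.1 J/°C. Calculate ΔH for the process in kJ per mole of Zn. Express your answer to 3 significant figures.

ΔH = -143 kJ/mol

|ΔT| = |47.47 − 25.10| = 22.37 °C
|q_surr| = (114.8 × 4.0 + 44.1) × 22.37 = 503.3 × 22.37 = 11259 J
n(Zn) = 5.13 / 65.38 = 0.078464 mol
Temperature rose, so q_rxn = −|q_surr| = -11.259 kJ
ΔH = q_rxn / n = -143.49 kJ/mol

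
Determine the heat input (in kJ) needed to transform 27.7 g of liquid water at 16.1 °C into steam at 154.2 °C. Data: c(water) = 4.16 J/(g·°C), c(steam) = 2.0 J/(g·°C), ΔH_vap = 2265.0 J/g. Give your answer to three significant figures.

q1 (heat water 16.1→100.0 °C): 27.7 × 4.16 × 83.9 = 9668 J
q2 (vaporize at 100 °C): 27.7 × 2265.0 = 62741 J
q3 (heat steam 100.0→154.2 °C): 27.7 × 2.0 × 54.2 = 3003 J
Total: 9668 + 62741 + 3003 = 75412 J = 75.4 kJ

q = 75.4 kJ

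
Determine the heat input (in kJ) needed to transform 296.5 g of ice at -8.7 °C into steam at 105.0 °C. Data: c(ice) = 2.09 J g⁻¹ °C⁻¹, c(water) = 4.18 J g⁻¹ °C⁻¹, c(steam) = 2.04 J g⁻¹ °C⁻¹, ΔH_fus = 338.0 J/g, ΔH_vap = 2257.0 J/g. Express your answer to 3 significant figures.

q = 902 kJ

q1 (heat ice -8.7→0.0 °C): 296.5 × 2.09 × 8.7 = 5391 J
q2 (melt at 0 °C): 296.5 × 338.0 = 100217 J
q3 (heat water 0.0→100.0 °C): 296.5 × 4.18 × 100.0 = 123937 J
q4 (vaporize at 100 °C): 296.5 × 2257.0 = 669201 J
q5 (heat steam 100.0→105.0 °C): 296.5 × 2.04 × 5.0 = 3024 J
Total: 5391 + 100217 + 123937 + 669201 + 3024 = 901770 J = 902 kJ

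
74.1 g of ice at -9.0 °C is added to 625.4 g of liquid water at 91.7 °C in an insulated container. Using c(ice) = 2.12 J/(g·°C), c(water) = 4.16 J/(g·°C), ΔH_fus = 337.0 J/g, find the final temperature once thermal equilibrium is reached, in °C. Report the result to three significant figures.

T_f = 72.9 °C

Heat to bring ice to 0 °C and melt it: q₁ = 74.1×2.12×9.0 + 74.1×337.0 = 26386 J
Heat the water can supply cooling to 0 °C: 625.4×4.16×91.7 = 238573 J > q₁, so all ice melts.
Energy balance: 625.4×4.16×(91.7 − T) = 26386 + 74.1×4.16×(T − 0)
2601.664(91.7 − T) = 26386 + 308.256 T
238573 − 26386 = 2909.920 T
T = 212187 / 2909.920 = 72.92 °C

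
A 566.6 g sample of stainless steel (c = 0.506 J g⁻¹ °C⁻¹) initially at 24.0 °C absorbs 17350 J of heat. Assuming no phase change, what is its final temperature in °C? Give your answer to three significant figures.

ΔT = q / (m c) = 17350 / (566.6 × 0.506) = 60.52 °C
T_f = 24.0 + 60.52 = 84.52 °C

T_f = 84.5 °C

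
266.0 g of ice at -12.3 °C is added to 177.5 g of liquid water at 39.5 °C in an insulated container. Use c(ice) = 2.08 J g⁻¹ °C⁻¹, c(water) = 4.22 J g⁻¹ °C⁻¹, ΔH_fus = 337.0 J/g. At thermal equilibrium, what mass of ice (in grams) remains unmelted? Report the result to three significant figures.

Heat to warm all ice to 0 °C: 266.0×2.08×12.3 = 6805.3 J
Heat released by water cooling to 0 °C: 177.5×4.22×39.5 = 29587 J
29587 J < 6805.3 + 266.0×337.0 = 96447.3 J, so not all ice melts; final T = 0 °C.
Heat left for melting: 29587 − 6805.3 = 22781.7 J
Mass melted = 22781.7 / 337.0 = 67.60 g
Ice remaining = 266.0 − 67.60 = 198.40 g

m_ice remaining = 198 g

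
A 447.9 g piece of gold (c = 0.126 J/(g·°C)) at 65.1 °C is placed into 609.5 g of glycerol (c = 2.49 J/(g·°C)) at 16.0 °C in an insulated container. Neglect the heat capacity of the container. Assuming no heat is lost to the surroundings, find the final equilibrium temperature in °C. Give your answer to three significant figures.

Heat lost by gold = heat gained by glycerol.
(447.9)(0.126)(65.1 − T) = (609.5)(2.49)(T − 16.0)
56.4354 (65.1 − T) = 1517.655 (T − 16.0)
3673.9 − 56.4354 T = 1517.655 T − 24282
27955.9 = 1574.0904 T
T = 17.76 °C

T_f = 17.8 °C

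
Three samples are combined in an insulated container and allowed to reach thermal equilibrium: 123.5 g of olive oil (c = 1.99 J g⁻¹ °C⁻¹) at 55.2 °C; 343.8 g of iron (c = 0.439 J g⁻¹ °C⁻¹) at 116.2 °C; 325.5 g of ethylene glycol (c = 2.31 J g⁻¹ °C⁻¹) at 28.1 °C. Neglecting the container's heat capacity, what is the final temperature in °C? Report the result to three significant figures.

Σ mᵢcᵢ(T − Tᵢ) = 0  ⇒  T = Σ mᵢcᵢTᵢ / Σ mᵢcᵢ
Σ mᵢcᵢ = 123.5×1.99 + 343.8×0.439 + 325.5×2.31 = 1148.5982
Σ mᵢcᵢTᵢ = 245.765×55.2 + 150.9282×116.2 + 751.905×28.1 = 52233
T = 52233 / 1148.5982 = 45.48 °C

T_f = 45.5 °C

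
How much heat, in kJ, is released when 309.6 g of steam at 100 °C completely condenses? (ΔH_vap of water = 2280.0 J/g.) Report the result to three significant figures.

q = 706 kJ

q = m × ΔH_vap = 309.6 × 2280.0 = 705900 J = 706 kJ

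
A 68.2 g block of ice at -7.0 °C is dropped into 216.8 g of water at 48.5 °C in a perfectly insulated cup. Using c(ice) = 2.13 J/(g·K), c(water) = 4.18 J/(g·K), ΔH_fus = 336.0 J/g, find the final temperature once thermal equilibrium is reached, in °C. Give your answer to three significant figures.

T_f = 16.8 °C

Heat to bring ice to 0 °C and melt it: q₁ = 68.2×2.13×7.0 + 68.2×336.0 = 23932 J
Heat the water can supply cooling to 0 °C: 216.8×4.18×48.5 = 43951.9 J > q₁, so all ice melts.
Energy balance: 216.8×4.18×(48.5 − T) = 23932 + 68.2×4.18×(T − 0)
906.224(48.5 − T) = 23932 + 285.076 T
43951.9 − 23932 = 1191.300 T
T = 20019.9 / 1191.300 = 16.81 °C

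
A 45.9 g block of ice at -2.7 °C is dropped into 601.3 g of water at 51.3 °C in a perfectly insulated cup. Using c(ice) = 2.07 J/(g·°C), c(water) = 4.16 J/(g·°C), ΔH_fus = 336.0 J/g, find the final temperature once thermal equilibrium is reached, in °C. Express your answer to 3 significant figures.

Heat to bring ice to 0 °C and melt it: q₁ = 45.9×2.07×2.7 + 45.9×336.0 = 15679 J
Heat the water can supply cooling to 0 °C: 601.3×4.16×51.3 = 128322 J > q₁, so all ice melts.
Energy balance: 601.3×4.16×(51.3 − T) = 15679 + 45.9×4.16×(T − 0)
2501.408(51.3 − T) = 15679 + 190.944 T
128322 − 15679 = 2692.352 T
T = 112643 / 2692.352 = 41.84 °C

T_f = 41.8 °C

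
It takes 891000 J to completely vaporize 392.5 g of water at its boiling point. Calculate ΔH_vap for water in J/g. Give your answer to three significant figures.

ΔH_vap = q / m = 891000 / 392.5 = 2270 J/g

ΔH_vap = 2270 J/g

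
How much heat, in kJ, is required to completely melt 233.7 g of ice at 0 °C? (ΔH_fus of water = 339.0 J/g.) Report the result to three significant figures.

q = m × ΔH_fus = 233.7 × 339.0 = 79220 J = 79.2 kJ

q = 79.2 kJ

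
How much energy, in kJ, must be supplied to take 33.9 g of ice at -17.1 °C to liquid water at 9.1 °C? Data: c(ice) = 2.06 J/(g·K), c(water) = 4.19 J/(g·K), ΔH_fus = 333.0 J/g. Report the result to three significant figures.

q1 (heat ice -17.1→0.0 °C): 33.9 × 2.06 × 17.1 = 1194 J
q2 (melt at 0 °C): 33.9 × 333.0 = 11289 J
q3 (heat water 0.0→9.1 °C): 33.9 × 4.19 × 9.1 = 1293 J
Total: 1194 + 11289 + 1293 = 13776 J = 13.8 kJ

q = 13.8 kJ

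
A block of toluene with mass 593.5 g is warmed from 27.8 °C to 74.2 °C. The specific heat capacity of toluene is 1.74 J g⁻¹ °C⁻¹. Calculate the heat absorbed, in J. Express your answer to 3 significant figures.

q = m c ΔT = 593.5 × 1.74 × (74.2 − 27.8)
q = 593.5 × 1.74 × 46.4 = 47920 J

q = 47900 J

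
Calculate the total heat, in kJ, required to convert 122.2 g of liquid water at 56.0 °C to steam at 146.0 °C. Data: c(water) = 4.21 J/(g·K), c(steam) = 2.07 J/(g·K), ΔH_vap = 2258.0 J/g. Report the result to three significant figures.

q1 (heat water 56.0→100.0 °C): 122.2 × 4.21 × 44.0 = 22636 J
q2 (vaporize at 100 °C): 122.2 × 2258.0 = 275928 J
q3 (heat steam 100.0→146.0 °C): 122.2 × 2.07 × 46.0 = 11636 J
Total: 22636 + 275928 + 11636 = 310200 J = 310 kJ

q = 310 kJ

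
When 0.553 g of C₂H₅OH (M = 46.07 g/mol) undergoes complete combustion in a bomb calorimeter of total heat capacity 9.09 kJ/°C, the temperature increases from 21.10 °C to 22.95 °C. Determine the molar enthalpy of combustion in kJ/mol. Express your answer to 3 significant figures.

ΔH = -1400 kJ/mol

ΔT = 22.95 − 21.10 = 1.85 °C
q_cal = C_cal × ΔT = 9.09 × 1.85 = 16.8165 kJ
n = 0.553 / 46.07 = 0.01200 mol
q_rxn = −q_cal = -16.8165 kJ
ΔH = -16.8165 / 0.01200 = -1401 kJ/mol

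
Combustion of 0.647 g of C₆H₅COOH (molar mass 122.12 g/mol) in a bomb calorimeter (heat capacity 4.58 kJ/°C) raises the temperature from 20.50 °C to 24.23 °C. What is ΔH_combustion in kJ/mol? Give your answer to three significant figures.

ΔH = -3220 kJ/mol

ΔT = 24.23 − 20.50 = 3.73 °C
q_cal = C_cal × ΔT = 4.58 × 3.73 = 17.0834 kJ
n = 0.647 / 122.12 = 0.005298 mol
q_rxn = −q_cal = -17.0834 kJ
ΔH = -17.0834 / 0.005298 = -3224 kJ/mol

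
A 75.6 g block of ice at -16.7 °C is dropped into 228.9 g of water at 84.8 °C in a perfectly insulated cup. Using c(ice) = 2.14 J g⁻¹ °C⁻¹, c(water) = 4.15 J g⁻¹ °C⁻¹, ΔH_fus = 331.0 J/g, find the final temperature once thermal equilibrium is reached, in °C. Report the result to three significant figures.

T_f = 41.8 °C

Heat to bring ice to 0 °C and melt it: q₁ = 75.6×2.14×16.7 + 75.6×331.0 = 27725 J
Heat the water can supply cooling to 0 °C: 228.9×4.15×84.8 = 80554.5 J > q₁, so all ice melts.
Energy balance: 228.9×4.15×(84.8 − T) = 27725 + 75.6×4.15×(T − 0)
949.935(84.8 − T) = 27725 + 313.74 T
80554.5 − 27725 = 1263.675 T
T = 52829.5 / 1263.675 = 41.81 °C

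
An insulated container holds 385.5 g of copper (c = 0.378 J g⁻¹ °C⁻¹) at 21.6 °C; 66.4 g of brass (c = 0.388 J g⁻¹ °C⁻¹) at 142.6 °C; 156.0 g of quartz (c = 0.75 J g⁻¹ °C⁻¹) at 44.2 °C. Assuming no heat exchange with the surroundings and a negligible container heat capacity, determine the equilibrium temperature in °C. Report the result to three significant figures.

Σ mᵢcᵢ(T − Tᵢ) = 0  ⇒  T = Σ mᵢcᵢTᵢ / Σ mᵢcᵢ
Σ mᵢcᵢ = 385.5×0.378 + 66.4×0.388 + 156.0×0.75 = 288.4822
Σ mᵢcᵢTᵢ = 145.719×21.6 + 25.7632×142.6 + 117×44.2 = 11993
T = 11993 / 288.4822 = 41.57 °C

T_f = 41.6 °C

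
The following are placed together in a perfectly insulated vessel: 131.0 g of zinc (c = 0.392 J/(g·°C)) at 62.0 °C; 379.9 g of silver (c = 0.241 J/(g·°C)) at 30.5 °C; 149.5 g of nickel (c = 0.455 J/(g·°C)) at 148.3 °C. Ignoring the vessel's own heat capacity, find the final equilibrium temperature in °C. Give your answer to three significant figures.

T_f = 76.2 °C

Σ mᵢcᵢ(T − Tᵢ) = 0  ⇒  T = Σ mᵢcᵢTᵢ / Σ mᵢcᵢ
Σ mᵢcᵢ = 131.0×0.392 + 379.9×0.241 + 149.5×0.455 = 210.9304
Σ mᵢcᵢTᵢ = 51.352×62.0 + 91.5559×30.5 + 68.0225×148.3 = 16064
T = 16064 / 210.9304 = 76.16 °C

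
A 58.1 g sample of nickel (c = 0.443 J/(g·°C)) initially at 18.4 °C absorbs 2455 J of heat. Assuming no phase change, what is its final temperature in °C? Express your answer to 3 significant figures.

ΔT = q / (m c) = 2455 / (58.1 × 0.443) = 95.38 °C
T_f = 18.4 + 95.38 = 113.78 °C

T_f = 114 °C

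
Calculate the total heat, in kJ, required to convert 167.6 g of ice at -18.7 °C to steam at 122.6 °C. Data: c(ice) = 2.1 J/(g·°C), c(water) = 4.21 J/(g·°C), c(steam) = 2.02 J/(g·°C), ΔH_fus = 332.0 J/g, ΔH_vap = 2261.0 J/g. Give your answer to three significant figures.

q = 519 kJ

q1 (heat ice -18.7→0.0 °C): 167.6 × 2.1 × 18.7 = 6582 J
q2 (melt at 0 °C): 167.6 × 332.0 = 55643 J
q3 (heat water 0.0→100.0 °C): 167.6 × 4.21 × 100.0 = 70560 J
q4 (vaporize at 100 °C): 167.6 × 2261.0 = 378944 J
q5 (heat steam 100.0→122.6 °C): 167.6 × 2.02 × 22.6 = 7651 J
Total: 6582 + 55643 + 70560 + 378944 + 7651 = 519380 J = 519 kJ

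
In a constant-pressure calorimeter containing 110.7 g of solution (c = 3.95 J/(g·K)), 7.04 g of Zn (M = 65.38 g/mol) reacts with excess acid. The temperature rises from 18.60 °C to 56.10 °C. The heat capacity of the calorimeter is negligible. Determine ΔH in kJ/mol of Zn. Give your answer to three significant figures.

|ΔT| = |56.10 − 18.60| = 37.50 °C
|q_surr| = (110.7 × 3.95) × 37.50 = 437.265 × 37.50 = 16400 J
n(Zn) = 7.04 / 65.38 = 0.1077 mol
Temperature rose, so q_rxn = −|q_surr| = -16.40 kJ
ΔH = q_rxn / n = -152.3 kJ/mol

ΔH = -152 kJ/mol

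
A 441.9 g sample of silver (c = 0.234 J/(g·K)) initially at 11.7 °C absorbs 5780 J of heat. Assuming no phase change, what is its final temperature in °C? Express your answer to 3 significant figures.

T_f = 67.6 °C

ΔT = q / (m c) = 5780 / (441.9 × 0.234) = 55.90 °C
T_f = 11.7 + 55.90 = 67.60 °C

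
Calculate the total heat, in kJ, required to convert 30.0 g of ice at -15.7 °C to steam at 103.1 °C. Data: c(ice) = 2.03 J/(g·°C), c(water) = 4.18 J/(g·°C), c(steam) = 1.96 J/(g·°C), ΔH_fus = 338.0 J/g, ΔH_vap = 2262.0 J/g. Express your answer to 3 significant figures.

q = 91.7 kJ

q1 (heat ice -15.7→0.0 °C): 30.0 × 2.03 × 15.7 = 956 J
q2 (melt at 0 °C): 30.0 × 338.0 = 10140 J
q3 (heat water 0.0→100.0 °C): 30.0 × 4.18 × 100.0 = 12540 J
q4 (vaporize at 100 °C): 30.0 × 2262.0 = 67860 J
q5 (heat steam 100.0→103.1 °C): 30.0 × 1.96 × 3.1 = 182 J
Total: 956 + 10140 + 12540 + 67860 + 182 = 91678 J = 91.7 kJ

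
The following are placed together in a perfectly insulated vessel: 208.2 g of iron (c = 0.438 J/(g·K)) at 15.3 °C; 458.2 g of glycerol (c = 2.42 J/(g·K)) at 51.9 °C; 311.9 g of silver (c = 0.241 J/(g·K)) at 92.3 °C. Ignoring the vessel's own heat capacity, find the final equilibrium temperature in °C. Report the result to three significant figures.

Σ mᵢcᵢ(T − Tᵢ) = 0  ⇒  T = Σ mᵢcᵢTᵢ / Σ mᵢcᵢ
Σ mᵢcᵢ = 208.2×0.438 + 458.2×2.42 + 311.9×0.241 = 1275.2035
Σ mᵢcᵢTᵢ = 91.1916×15.3 + 1108.844×51.9 + 75.1679×92.3 = 65882
T = 65882 / 1275.2035 = 51.66 °C

T_f = 51.7 °C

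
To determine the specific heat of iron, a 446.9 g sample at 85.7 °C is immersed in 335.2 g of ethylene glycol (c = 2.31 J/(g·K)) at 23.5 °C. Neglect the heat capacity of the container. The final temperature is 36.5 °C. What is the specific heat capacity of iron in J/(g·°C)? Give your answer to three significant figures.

c = 0.458 J/(g·°C)

q_gained = (335.2 × 2.31) × (36.5 − 23.5) = 10070 J
q_lost = 446.9 × c × (85.7 − 36.5) = 21987.48 c
Set equal: c = 10070 / 21987.48 = 0.458 J/(g·°C)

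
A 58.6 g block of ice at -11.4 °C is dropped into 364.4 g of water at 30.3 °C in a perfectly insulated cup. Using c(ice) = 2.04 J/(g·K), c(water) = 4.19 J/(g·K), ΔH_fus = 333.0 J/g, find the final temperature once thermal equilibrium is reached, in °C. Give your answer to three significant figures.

T_f = 14.3 °C

Heat to bring ice to 0 °C and melt it: q₁ = 58.6×2.04×11.4 + 58.6×333.0 = 20877 J
Heat the water can supply cooling to 0 °C: 364.4×4.19×30.3 = 46263.1 J > q₁, so all ice melts.
Energy balance: 364.4×4.19×(30.3 − T) = 20877 + 58.6×4.19×(T − 0)
1526.836(30.3 − T) = 20877 + 245.534 T
46263.1 − 20877 = 1772.370 T
T = 25386.1 / 1772.370 = 14.32 °C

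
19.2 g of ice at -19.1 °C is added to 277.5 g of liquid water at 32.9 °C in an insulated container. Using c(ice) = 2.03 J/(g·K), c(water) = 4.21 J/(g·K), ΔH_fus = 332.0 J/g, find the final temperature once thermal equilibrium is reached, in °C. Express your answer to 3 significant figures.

Heat to bring ice to 0 °C and melt it: q₁ = 19.2×2.03×19.1 + 19.2×332.0 = 7118.8 J
Heat the water can supply cooling to 0 °C: 277.5×4.21×32.9 = 38436.2 J > q₁, so all ice melts.
Energy balance: 277.5×4.21×(32.9 − T) = 7118.8 + 19.2×4.21×(T − 0)
1168.275(32.9 − T) = 7118.8 + 80.832 T
38436.2 − 7118.8 = 1249.107 T
T = 31317.4 / 1249.107 = 25.07 °C

T_f = 25.1 °C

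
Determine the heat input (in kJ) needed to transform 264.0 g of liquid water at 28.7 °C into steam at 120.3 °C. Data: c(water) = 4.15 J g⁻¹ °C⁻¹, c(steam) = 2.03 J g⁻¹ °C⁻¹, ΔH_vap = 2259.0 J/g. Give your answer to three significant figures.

q1 (heat water 28.7→100.0 °C): 264.0 × 4.15 × 71.3 = 78116 J
q2 (vaporize at 100 °C): 264.0 × 2259.0 = 596376 J
q3 (heat steam 100.0→120.3 °C): 264.0 × 2.03 × 20.3 = 10879 J
Total: 78116 + 596376 + 10879 = 685371 J = 685 kJ

q = 685 kJ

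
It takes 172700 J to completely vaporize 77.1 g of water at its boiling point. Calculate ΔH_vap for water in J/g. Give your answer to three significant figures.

ΔH_vap = q / m = 172700 / 77.1 = 2240 J/g

ΔH_vap = 2240 J/g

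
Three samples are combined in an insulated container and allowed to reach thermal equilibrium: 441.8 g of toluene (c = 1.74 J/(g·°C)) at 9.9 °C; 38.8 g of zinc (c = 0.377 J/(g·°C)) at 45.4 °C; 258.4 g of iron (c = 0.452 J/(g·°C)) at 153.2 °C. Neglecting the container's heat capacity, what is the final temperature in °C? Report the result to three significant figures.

T_f = 29.1 °C

Σ mᵢcᵢ(T − Tᵢ) = 0  ⇒  T = Σ mᵢcᵢTᵢ / Σ mᵢcᵢ
Σ mᵢcᵢ = 441.8×1.74 + 38.8×0.377 + 258.4×0.452 = 900.1564
Σ mᵢcᵢTᵢ = 768.732×9.9 + 14.6276×45.4 + 116.7968×153.2 = 26168
T = 26168 / 900.1564 = 29.07 °C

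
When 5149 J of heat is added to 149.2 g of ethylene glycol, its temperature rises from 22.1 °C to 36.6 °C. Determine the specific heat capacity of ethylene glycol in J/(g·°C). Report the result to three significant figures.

c = 2.38 J/(g·°C)

c = q / (m ΔT) = 5149 / (149.2 × 14.5)
c = 5149 / 2163.4 = 2.38 J/(g·°C)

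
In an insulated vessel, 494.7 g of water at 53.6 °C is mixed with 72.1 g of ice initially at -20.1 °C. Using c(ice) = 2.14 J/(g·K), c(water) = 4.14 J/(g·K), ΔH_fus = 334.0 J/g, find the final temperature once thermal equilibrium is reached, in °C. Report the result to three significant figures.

T_f = 35.2 °C

Heat to bring ice to 0 °C and melt it: q₁ = 72.1×2.14×20.1 + 72.1×334.0 = 27183 J
Heat the water can supply cooling to 0 °C: 494.7×4.14×53.6 = 109776 J > q₁, so all ice melts.
Energy balance: 494.7×4.14×(53.6 − T) = 27183 + 72.1×4.14×(T − 0)
2048.058(53.6 − T) = 27183 + 298.494 T
109776 − 27183 = 2346.552 T
T = 82593 / 2346.552 = 35.20 °C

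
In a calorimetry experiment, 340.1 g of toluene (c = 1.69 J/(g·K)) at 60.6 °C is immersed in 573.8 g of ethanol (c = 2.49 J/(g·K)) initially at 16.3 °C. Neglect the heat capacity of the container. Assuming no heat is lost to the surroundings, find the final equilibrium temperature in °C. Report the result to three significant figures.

T_f = 29.0 °C

Heat lost by toluene = heat gained by ethanol.
(340.1)(1.69)(60.6 − T) = (573.8)(2.49)(T − 16.3)
574.769 (60.6 − T) = 1428.762 (T − 16.3)
34831 − 574.769 T = 1428.762 T − 23289
58120 = 2003.531 T
T = 29.01 °C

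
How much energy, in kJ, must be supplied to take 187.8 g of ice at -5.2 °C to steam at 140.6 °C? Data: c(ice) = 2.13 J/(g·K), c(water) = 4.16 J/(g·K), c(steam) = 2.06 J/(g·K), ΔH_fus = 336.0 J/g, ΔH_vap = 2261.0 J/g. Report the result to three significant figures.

q = 584 kJ

q1 (heat ice -5.2→0.0 °C): 187.8 × 2.13 × 5.2 = 2080 J
q2 (melt at 0 °C): 187.8 × 336.0 = 63101 J
q3 (heat water 0.0→100.0 °C): 187.8 × 4.16 × 100.0 = 78125 J
q4 (vaporize at 100 °C): 187.8 × 2261.0 = 424616 J
q5 (heat steam 100.0→140.6 °C): 187.8 × 2.06 × 40.6 = 15707 J
Total: 2080 + 63101 + 78125 + 424616 + 15707 = 583629 J = 584 kJ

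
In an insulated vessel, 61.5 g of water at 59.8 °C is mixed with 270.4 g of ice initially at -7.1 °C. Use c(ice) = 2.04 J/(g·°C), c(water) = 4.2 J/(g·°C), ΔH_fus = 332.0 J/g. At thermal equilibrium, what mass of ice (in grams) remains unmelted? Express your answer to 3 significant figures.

m_ice remaining = 236 g

Heat to warm all ice to 0 °C: 270.4×2.04×7.1 = 3916.5 J
Heat released by water cooling to 0 °C: 61.5×4.2×59.8 = 15446 J
15446 J < 3916.5 + 270.4×332.0 = 93689.3 J, so not all ice melts; final T = 0 °C.
Heat left for melting: 15446 − 3916.5 = 11529.5 J
Mass melted = 11529.5 / 332.0 = 34.73 g
Ice remaining = 270.4 − 34.73 = 235.67 g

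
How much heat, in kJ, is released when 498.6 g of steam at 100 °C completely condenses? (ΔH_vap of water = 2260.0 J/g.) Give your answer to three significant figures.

q = m × ΔH_vap = 498.6 × 2260.0 = 1127000 J = 1130 kJ

q = 1130 kJ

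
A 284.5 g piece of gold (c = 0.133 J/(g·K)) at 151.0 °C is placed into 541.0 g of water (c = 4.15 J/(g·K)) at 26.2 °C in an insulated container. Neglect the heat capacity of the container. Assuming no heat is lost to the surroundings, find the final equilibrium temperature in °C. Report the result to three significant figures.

Heat lost by gold = heat gained by water.
(284.5)(0.133)(151.0 − T) = (541.0)(4.15)(T − 26.2)
37.8385 (151.0 − T) = 2245.15 (T − 26.2)
5713.6 − 37.8385 T = 2245.15 T − 58823
64536.6 = 2282.9885 T
T = 28.27 °C

T_f = 28.3 °C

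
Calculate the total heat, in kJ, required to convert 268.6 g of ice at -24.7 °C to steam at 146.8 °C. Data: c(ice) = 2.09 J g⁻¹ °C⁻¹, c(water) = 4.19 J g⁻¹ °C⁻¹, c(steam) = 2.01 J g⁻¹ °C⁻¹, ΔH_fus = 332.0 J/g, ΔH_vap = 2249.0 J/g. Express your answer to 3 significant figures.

q = 845 kJ

q1 (heat ice -24.7→0.0 °C): 268.6 × 2.09 × 24.7 = 13866 J
q2 (melt at 0 °C): 268.6 × 332.0 = 89175 J
q3 (heat water 0.0→100.0 °C): 268.6 × 4.19 × 100.0 = 112543 J
q4 (vaporize at 100 °C): 268.6 × 2249.0 = 604081 J
q5 (heat steam 100.0→146.8 °C): 268.6 × 2.01 × 46.8 = 25267 J
Total: 13866 + 89175 + 112543 + 604081 + 25267 = 844932 J = 845 kJ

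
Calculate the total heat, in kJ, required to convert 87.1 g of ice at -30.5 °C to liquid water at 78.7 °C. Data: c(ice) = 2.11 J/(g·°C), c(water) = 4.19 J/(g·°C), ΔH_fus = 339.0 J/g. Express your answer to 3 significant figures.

q1 (heat ice -30.5→0.0 °C): 87.1 × 2.11 × 30.5 = 5605 J
q2 (melt at 0 °C): 87.1 × 339.0 = 29527 J
q3 (heat water 0.0→78.7 °C): 87.1 × 4.19 × 78.7 = 28721 J
Total: 5605 + 29527 + 28721 = 63853 J = 63.9 kJ

q = 63.9 kJ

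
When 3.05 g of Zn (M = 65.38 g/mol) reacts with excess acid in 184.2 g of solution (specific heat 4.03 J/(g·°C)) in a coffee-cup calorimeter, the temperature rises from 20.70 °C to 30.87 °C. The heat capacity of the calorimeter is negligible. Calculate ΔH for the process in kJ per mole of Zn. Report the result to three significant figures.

ΔH = -162 kJ/mol

|ΔT| = |30.87 − 20.70| = 10.17 °C
|q_surr| = (184.2 × 4.03) × 10.17 = 742.326 × 10.17 = 7549 J
n(Zn) = 3.05 / 65.38 = 0.04665 mol
Temperature rose, so q_rxn = −|q_surr| = -7.549 kJ
ΔH = q_rxn / n = -161.8 kJ/mol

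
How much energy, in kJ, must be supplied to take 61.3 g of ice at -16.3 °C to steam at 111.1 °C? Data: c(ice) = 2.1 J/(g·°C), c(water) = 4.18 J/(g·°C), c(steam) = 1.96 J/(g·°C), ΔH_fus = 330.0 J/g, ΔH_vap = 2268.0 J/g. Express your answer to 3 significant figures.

q = 188 kJ

q1 (heat ice -16.3→0.0 °C): 61.3 × 2.1 × 16.3 = 2098 J
q2 (melt at 0 °C): 61.3 × 330.0 = 20229 J
q3 (heat water 0.0→100.0 °C): 61.3 × 4.18 × 100.0 = 25623 J
q4 (vaporize at 100 °C): 61.3 × 2268.0 = 139028 J
q5 (heat steam 100.0→111.1 °C): 61.3 × 1.96 × 11.1 = 1334 J
Total: 2098 + 20229 + 25623 + 139028 + 1334 = 188312 J = 188 kJ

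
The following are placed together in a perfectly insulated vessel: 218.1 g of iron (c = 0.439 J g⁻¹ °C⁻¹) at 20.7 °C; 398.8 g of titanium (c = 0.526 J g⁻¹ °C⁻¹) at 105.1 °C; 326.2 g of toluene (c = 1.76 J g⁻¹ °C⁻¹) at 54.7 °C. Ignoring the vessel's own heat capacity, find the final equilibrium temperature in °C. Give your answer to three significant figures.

Σ mᵢcᵢ(T − Tᵢ) = 0  ⇒  T = Σ mᵢcᵢTᵢ / Σ mᵢcᵢ
Σ mᵢcᵢ = 218.1×0.439 + 398.8×0.526 + 326.2×1.76 = 879.6267
Σ mᵢcᵢTᵢ = 95.7459×20.7 + 209.7688×105.1 + 574.112×54.7 = 55433
T = 55433 / 879.6267 = 63.02 °C

T_f = 63.0 °C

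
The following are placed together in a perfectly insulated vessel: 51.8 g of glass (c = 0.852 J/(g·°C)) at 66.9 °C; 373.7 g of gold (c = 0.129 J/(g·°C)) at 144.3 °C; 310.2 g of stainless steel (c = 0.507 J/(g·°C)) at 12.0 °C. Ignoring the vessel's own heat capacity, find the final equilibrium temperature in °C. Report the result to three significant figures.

Σ mᵢcᵢ(T − Tᵢ) = 0  ⇒  T = Σ mᵢcᵢTᵢ / Σ mᵢcᵢ
Σ mᵢcᵢ = 51.8×0.852 + 373.7×0.129 + 310.2×0.507 = 249.6123
Σ mᵢcᵢTᵢ = 44.1336×66.9 + 48.2073×144.3 + 157.2714×12.0 = 11796
T = 11796 / 249.6123 = 47.26 °C

T_f = 47.3 °C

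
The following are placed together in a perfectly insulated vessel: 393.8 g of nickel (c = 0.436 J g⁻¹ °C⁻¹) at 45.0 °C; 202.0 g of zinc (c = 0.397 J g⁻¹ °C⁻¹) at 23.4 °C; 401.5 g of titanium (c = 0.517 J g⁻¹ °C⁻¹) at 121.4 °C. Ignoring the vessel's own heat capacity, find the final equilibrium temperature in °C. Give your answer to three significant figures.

Σ mᵢcᵢ(T − Tᵢ) = 0  ⇒  T = Σ mᵢcᵢTᵢ / Σ mᵢcᵢ
Σ mᵢcᵢ = 393.8×0.436 + 202.0×0.397 + 401.5×0.517 = 459.4663
Σ mᵢcᵢTᵢ = 171.6968×45.0 + 80.194×23.4 + 207.5755×121.4 = 34803
T = 34803 / 459.4663 = 75.747 °C

T_f = 75.7 °C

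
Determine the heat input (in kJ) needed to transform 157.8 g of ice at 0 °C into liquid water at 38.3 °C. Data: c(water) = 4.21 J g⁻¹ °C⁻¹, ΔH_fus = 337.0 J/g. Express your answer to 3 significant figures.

q1 (melt at 0 °C): 157.8 × 337.0 = 53179 J
q2 (heat water 0.0→38.3 °C): 157.8 × 4.21 × 38.3 = 25444 J
Total: 53179 + 25444 = 78623 J = 78.6 kJ

q = 78.6 kJ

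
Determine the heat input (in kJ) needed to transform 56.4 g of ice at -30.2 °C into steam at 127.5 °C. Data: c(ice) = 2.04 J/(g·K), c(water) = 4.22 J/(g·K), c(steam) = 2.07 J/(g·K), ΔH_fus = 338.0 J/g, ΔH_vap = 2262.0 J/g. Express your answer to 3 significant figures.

q = 177 kJ

q1 (heat ice -30.2→0.0 °C): 56.4 × 2.04 × 30.2 = 3475 J
q2 (melt at 0 °C): 56.4 × 338.0 = 19063 J
q3 (heat water 0.0→100.0 °C): 56.4 × 4.22 × 100.0 = 23801 J
q4 (vaporize at 100 °C): 56.4 × 2262.0 = 127577 J
q5 (heat steam 100.0→127.5 °C): 56.4 × 2.07 × 27.5 = 3211 J
Total: 3475 + 19063 + 23801 + 127577 + 3211 = 177127 J = 177 kJ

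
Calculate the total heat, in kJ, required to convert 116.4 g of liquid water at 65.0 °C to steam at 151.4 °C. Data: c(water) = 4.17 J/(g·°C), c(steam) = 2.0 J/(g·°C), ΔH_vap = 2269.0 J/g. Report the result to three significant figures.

q1 (heat water 65.0→100.0 °C): 116.4 × 4.17 × 35.0 = 16989 J
q2 (vaporize at 100 °C): 116.4 × 2269.0 = 264112 J
q3 (heat steam 100.0→151.4 °C): 116.4 × 2.0 × 51.4 = 11966 J
Total: 16989 + 264112 + 11966 = 293067 J = 293 kJ

q = 293 kJ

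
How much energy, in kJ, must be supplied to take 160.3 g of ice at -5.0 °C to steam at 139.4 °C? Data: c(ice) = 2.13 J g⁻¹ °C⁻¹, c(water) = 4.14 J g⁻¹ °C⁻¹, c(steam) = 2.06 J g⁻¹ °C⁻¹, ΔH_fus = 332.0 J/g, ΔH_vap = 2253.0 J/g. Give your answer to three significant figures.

q1 (heat ice -5.0→0.0 °C): 160.3 × 2.13 × 5.0 = 1707 J
q2 (melt at 0 °C): 160.3 × 332.0 = 53220 J
q3 (heat water 0.0→100.0 °C): 160.3 × 4.14 × 100.0 = 66364 J
q4 (vaporize at 100 °C): 160.3 × 2253.0 = 361156 J
q5 (heat steam 100.0→139.4 °C): 160.3 × 2.06 × 39.4 = 13011 J
Total: 1707 + 53220 + 66364 + 361156 + 13011 = 495458 J = 495 kJ

q = 495 kJ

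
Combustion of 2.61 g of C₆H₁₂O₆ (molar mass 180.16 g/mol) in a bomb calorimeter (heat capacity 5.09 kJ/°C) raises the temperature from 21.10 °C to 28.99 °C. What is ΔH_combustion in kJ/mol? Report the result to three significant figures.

ΔH = -2770 kJ/mol

ΔT = 28.99 − 21.10 = 7.89 °C
q_cal = C_cal × ΔT = 5.09 × 7.89 = 40.1601 kJ
n = 2.61 / 180.16 = 0.01449 mol
q_rxn = −q_cal = -40.1601 kJ
ΔH = -40.1601 / 0.01449 = -2772 kJ/mol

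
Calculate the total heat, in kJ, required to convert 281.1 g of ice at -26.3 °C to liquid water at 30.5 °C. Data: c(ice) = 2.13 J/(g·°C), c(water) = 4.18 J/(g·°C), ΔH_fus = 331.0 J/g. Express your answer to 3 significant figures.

q1 (heat ice -26.3→0.0 °C): 281.1 × 2.13 × 26.3 = 15747 J
q2 (melt at 0 °C): 281.1 × 331.0 = 93044 J
q3 (heat water 0.0→30.5 °C): 281.1 × 4.18 × 30.5 = 35837 J
Total: 15747 + 93044 + 35837 = 144628 J = 145 kJ

q = 145 kJ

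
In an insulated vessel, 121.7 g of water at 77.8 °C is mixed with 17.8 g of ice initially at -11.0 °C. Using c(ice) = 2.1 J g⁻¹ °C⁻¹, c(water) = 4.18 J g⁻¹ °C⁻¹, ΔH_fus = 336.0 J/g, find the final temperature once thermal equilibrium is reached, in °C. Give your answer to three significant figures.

Heat to bring ice to 0 °C and melt it: q₁ = 17.8×2.1×11.0 + 17.8×336.0 = 6392.0 J
Heat the water can supply cooling to 0 °C: 121.7×4.18×77.8 = 39577.3 J > q₁, so all ice melts.
Energy balance: 121.7×4.18×(77.8 − T) = 6392.0 + 17.8×4.18×(T − 0)
508.706(77.8 − T) = 6392.0 + 74.404 T
39577.3 − 6392.0 = 583.110 T
T = 33185.3 / 583.110 = 56.91 °C

T_f = 56.9 °C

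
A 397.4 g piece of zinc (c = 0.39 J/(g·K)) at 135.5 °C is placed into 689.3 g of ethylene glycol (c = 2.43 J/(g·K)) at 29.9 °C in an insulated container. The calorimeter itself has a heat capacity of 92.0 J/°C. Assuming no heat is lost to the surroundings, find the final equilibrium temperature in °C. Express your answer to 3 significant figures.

Heat lost by zinc = heat gained by ethylene glycol + calorimeter.
(397.4)(0.39)(135.5 − T) = [(689.3)(2.43) + 92.0](T − 29.9)
154.986 (135.5 − T) = 1766.999 (T − 29.9)
21001 − 154.986 T = 1766.999 T − 52833
73834 = 1921.985 T
T = 38.42 °C

T_f = 38.4 °C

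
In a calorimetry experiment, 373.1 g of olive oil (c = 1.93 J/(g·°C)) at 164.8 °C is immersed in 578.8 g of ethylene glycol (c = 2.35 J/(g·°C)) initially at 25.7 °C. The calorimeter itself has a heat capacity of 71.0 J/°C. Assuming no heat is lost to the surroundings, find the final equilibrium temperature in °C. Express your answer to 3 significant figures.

T_f = 72.3 °C

Heat lost by olive oil = heat gained by ethylene glycol + calorimeter.
(373.1)(1.93)(164.8 − T) = [(578.8)(2.35) + 71.0](T − 25.7)
720.083 (164.8 − T) = 1431.18 (T − 25.7)
118670 − 720.083 T = 1431.18 T − 36781
155451 = 2151.263 T
T = 72.26 °C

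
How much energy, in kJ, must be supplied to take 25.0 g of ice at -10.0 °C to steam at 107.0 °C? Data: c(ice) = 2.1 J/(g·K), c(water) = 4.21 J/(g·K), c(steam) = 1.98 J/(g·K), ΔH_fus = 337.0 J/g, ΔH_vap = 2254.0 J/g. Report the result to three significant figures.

q1 (heat ice -10.0→0.0 °C): 25.0 × 2.1 × 10.0 = 525 J
q2 (melt at 0 °C): 25.0 × 337.0 = 8425 J
q3 (heat water 0.0→100.0 °C): 25.0 × 4.21 × 100.0 = 10525 J
q4 (vaporize at 100 °C): 25.0 × 2254.0 = 56350 J
q5 (heat steam 100.0→107.0 °C): 25.0 × 1.98 × 7.0 = 347 J
Total: 525 + 8425 + 10525 + 56350 + 347 = 76172 J = 76.2 kJ

q = 76.2 kJ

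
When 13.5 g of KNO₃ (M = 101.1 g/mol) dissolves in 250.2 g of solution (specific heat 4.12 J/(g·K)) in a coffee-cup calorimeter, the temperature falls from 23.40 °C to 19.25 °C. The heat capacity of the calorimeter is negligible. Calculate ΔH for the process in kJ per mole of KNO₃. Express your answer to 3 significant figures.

ΔH = 32.0 kJ/mol

|ΔT| = |19.25 − 23.40| = 4.15 °C
|q_surr| = (250.2 × 4.12) × 4.15 = 1030.824 × 4.15 = 4278 J
n(KNO₃) = 13.5 / 101.1 = 0.1335 mol
Temperature fell, so q_rxn = +|q_surr| = 4.278 kJ
ΔH = q_rxn / n = 32.04 kJ/mol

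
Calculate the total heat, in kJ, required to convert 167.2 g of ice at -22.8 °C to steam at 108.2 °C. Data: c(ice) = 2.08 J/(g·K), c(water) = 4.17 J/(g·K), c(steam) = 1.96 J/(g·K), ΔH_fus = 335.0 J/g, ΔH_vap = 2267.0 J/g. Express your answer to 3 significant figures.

q1 (heat ice -22.8→0.0 °C): 167.2 × 2.08 × 22.8 = 7929 J
q2 (melt at 0 °C): 167.2 × 335.0 = 56012 J
q3 (heat water 0.0→100.0 °C): 167.2 × 4.17 × 100.0 = 69722 J
q4 (vaporize at 100 °C): 167.2 × 2267.0 = 379042 J
q5 (heat steam 100.0→108.2 °C): 167.2 × 1.96 × 8.2 = 2687 J
Total: 7929 + 56012 + 69722 + 379042 + 2687 = 515392 J = 515 kJ

q = 515 kJ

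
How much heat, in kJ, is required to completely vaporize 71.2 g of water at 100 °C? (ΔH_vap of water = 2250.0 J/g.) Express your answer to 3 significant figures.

q = m × ΔH_vap = 71.2 × 2250.0 = 160200 J = 160 kJ

q = 160 kJ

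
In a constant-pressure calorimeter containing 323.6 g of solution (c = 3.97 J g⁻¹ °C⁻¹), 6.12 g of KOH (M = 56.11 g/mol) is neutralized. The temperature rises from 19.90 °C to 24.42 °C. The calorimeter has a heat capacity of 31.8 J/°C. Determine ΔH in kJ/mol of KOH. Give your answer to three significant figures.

ΔH = -54.6 kJ/mol

|ΔT| = |24.42 − 19.90| = 4.52 °C
|q_surr| = (323.6 × 3.97 + 31.8) × 4.52 = 1316.492 × 4.52 = 5950.5 J
n(KOH) = 6.12 / 56.11 = 0.10907 mol
Temperature rose, so q_rxn = −|q_surr| = -5.9505 kJ
ΔH = q_rxn / n = -54.56 kJ/mol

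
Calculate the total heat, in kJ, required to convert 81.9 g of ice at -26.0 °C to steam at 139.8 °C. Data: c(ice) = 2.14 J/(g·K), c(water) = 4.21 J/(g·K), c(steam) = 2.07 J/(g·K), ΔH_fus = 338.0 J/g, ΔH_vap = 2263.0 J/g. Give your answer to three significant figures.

q1 (heat ice -26.0→0.0 °C): 81.9 × 2.14 × 26.0 = 4557 J
q2 (melt at 0 °C): 81.9 × 338.0 = 27682 J
q3 (heat water 0.0→100.0 °C): 81.9 × 4.21 × 100.0 = 34480 J
q4 (vaporize at 100 °C): 81.9 × 2263.0 = 185340 J
q5 (heat steam 100.0→139.8 °C): 81.9 × 2.07 × 39.8 = 6747 J
Total: 4557 + 27682 + 34480 + 185340 + 6747 = 258806 J = 259 kJ

q = 259 kJ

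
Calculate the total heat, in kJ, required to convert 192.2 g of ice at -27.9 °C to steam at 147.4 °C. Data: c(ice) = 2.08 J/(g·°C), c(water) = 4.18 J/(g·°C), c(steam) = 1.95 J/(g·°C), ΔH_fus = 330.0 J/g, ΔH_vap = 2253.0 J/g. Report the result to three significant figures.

q = 606 kJ

q1 (heat ice -27.9→0.0 °C): 192.2 × 2.08 × 27.9 = 11154 J
q2 (melt at 0 °C): 192.2 × 330.0 = 63426 J
q3 (heat water 0.0→100.0 °C): 192.2 × 4.18 × 100.0 = 80340 J
q4 (vaporize at 100 °C): 192.2 × 2253.0 = 433027 J
q5 (heat steam 100.0→147.4 °C): 192.2 × 1.95 × 47.4 = 17765 J
Total: 11154 + 63426 + 80340 + 433027 + 17765 = 605712 J = 606 kJ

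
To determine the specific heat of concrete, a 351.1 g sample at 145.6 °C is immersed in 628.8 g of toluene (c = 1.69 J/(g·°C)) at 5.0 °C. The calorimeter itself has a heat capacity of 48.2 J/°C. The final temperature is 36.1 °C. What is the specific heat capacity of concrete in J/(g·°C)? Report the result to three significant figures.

q_gained = (628.8 × 1.69 + 48.2) × (36.1 − 5.0) = 34550 J
q_lost = 351.1 × c × (145.6 − 36.1) = 38445.45 c
Set equal: c = 34550 / 38445.45 = 0.899 J/(g·°C)

c = 0.899 J/(g·°C)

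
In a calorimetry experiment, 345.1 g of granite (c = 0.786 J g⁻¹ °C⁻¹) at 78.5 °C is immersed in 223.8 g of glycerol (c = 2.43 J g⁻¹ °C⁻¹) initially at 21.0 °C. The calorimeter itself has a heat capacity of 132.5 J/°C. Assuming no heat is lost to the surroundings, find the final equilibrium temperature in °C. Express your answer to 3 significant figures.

T_f = 37.5 °C

Heat lost by granite = heat gained by glycerol + calorimeter.
(345.1)(0.786)(78.5 − T) = [(223.8)(2.43) + 132.5](T − 21.0)
271.2486 (78.5 − T) = 676.334 (T − 21.0)
21293 − 271.2486 T = 676.334 T − 14203
35496 = 947.5826 T
T = 37.46 °C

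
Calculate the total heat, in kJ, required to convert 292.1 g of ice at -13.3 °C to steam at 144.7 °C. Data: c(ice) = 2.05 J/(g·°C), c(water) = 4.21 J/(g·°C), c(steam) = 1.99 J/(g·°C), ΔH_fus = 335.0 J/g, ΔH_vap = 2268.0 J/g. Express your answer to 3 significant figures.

q1 (heat ice -13.3→0.0 °C): 292.1 × 2.05 × 13.3 = 7964 J
q2 (melt at 0 °C): 292.1 × 335.0 = 97854 J
q3 (heat water 0.0→100.0 °C): 292.1 × 4.21 × 100.0 = 122974 J
q4 (vaporize at 100 °C): 292.1 × 2268.0 = 662483 J
q5 (heat steam 100.0→144.7 °C): 292.1 × 1.99 × 44.7 = 25983 J
Total: 7964 + 97854 + 122974 + 662483 + 25983 = 917258 J = 917 kJ

q = 917 kJ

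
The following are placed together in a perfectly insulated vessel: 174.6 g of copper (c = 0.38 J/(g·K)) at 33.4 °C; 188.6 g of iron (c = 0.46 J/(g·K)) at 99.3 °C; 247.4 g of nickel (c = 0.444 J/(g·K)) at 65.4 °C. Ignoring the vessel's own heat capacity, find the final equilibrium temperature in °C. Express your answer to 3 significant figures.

Σ mᵢcᵢ(T − Tᵢ) = 0  ⇒  T = Σ mᵢcᵢTᵢ / Σ mᵢcᵢ
Σ mᵢcᵢ = 174.6×0.38 + 188.6×0.46 + 247.4×0.444 = 262.9496
Σ mᵢcᵢTᵢ = 66.348×33.4 + 86.756×99.3 + 109.8456×65.4 = 18015
T = 18015 / 262.9496 = 68.51 °C

T_f = 68.5 °C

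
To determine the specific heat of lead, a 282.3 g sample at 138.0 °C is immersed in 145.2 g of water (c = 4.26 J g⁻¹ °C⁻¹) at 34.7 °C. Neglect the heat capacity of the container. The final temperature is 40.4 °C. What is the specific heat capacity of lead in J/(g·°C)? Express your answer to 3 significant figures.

q_gained = (145.2 × 4.26) × (40.4 − 34.7) = 3526 J
q_lost = 282.3 × c × (138.0 − 40.4) = 27552.48 c
Set equal: c = 3526 / 27552.48 = 0.128 J/(g·°C)

c = 0.128 J/(g·°C)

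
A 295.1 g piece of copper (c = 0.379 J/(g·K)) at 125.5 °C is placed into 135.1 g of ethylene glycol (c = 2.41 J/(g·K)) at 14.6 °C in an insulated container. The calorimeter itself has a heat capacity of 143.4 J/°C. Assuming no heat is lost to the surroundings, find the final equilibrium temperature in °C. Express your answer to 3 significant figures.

T_f = 36.0 °C

Heat lost by copper = heat gained by ethylene glycol + calorimeter.
(295.1)(0.379)(125.5 − T) = [(135.1)(2.41) + 143.4](T − 14.6)
111.8429 (125.5 − T) = 468.991 (T − 14.6)
14036 − 111.8429 T = 468.991 T − 6847.3
20883.3 = 580.8339 T
T = 35.95 °C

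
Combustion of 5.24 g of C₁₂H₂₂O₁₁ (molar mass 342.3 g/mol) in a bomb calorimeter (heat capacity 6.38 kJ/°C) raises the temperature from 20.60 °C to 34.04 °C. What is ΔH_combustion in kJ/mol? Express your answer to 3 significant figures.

ΔH = -5600 kJ/mol

ΔT = 34.04 − 20.60 = 13.44 °C
q_cal = C_cal × ΔT = 6.38 × 13.44 = 85.7472 kJ
n = 5.24 / 342.3 = 0.01531 mol
q_rxn = −q_cal = -85.7472 kJ
ΔH = -85.7472 / 0.01531 = -5601 kJ/mol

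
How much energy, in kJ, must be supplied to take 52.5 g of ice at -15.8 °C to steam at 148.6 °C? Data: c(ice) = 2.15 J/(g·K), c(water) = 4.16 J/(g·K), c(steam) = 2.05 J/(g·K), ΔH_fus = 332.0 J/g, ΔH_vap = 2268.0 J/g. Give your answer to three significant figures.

q = 165 kJ

q1 (heat ice -15.8→0.0 °C): 52.5 × 2.15 × 15.8 = 1783 J
q2 (melt at 0 °C): 52.5 × 332.0 = 17430 J
q3 (heat water 0.0→100.0 °C): 52.5 × 4.16 × 100.0 = 21840 J
q4 (vaporize at 100 °C): 52.5 × 2268.0 = 119070 J
q5 (heat steam 100.0→148.6 °C): 52.5 × 2.05 × 48.6 = 5231 J
Total: 1783 + 17430 + 21840 + 119070 + 5231 = 165354 J = 165 kJ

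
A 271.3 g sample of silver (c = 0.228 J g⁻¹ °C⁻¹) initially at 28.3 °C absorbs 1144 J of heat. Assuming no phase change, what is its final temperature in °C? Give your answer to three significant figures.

ΔT = q / (m c) = 1144 / (271.3 × 0.228) = 18.49 °C
T_f = 28.3 + 18.49 = 46.79 °C

T_f = 46.8 °C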